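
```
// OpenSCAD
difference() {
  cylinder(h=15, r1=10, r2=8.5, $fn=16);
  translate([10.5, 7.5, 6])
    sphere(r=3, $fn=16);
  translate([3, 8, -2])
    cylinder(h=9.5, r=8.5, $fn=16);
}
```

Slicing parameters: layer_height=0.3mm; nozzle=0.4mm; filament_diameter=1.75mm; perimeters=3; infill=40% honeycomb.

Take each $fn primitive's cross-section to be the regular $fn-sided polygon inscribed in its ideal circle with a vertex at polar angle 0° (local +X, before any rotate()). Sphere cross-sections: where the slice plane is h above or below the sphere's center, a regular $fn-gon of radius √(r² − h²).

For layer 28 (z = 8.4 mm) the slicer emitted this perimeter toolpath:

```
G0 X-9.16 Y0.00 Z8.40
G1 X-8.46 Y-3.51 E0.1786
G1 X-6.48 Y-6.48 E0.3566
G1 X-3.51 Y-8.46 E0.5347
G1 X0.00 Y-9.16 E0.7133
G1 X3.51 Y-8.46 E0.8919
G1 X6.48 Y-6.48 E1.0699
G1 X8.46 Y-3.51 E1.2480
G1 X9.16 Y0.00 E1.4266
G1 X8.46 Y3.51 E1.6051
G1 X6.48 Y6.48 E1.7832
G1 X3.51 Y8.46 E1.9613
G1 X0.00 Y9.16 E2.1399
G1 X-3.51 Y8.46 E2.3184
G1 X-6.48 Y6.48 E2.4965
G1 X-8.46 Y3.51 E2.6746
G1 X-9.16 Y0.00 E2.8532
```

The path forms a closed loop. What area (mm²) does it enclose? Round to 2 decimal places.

256.91 mm²

Apply the shoelace formula to the sequence of (X, Y) vertices; enclosed area = 256.91 mm².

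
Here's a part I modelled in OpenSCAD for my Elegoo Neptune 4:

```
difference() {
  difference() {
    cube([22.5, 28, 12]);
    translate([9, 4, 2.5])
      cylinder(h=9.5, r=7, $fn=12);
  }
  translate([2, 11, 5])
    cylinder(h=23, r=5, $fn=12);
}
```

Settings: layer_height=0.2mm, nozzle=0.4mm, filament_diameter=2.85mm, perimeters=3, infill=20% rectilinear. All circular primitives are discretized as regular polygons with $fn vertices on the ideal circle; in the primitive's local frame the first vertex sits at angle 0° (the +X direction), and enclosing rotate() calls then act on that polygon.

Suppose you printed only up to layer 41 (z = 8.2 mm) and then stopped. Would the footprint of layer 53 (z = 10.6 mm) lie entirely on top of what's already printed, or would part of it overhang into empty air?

Compare the two slices. At z = 8.2: the cube is present — its section is the full 22.5×28 rectangle (area 630.00 mm²); the r=7 cylinder at (9, 4) contributes a regular 12-gon of circumradius 7 (area = (12/2)·7.000²·sin(360°/12) = 147.00 mm²); Subtracting the remaining from the first: starting from the 22.5×28 cube (630.00 mm²), the r=7 cylinder at (9, 4) partially overlaps it — only the 125.03 mm² overlap (of its 147.00 mm²) is removed, clipping the outline — area = 504.97 mm²; the r=5 cylinder at (2, 11) contributes a regular 12-gon of circumradius 5 (area = (12/2)·5.000²·sin(360°/12) = 75.00 mm²); Taking the first minus the rest: starting from the result so far (504.97 mm²), the r=5 cylinder at (2, 11) partially overlaps it — only the 48.77 mm² overlap (of its 75.00 mm²) is removed, clipping the outline — area = 456.20 mm². At z = 10.6: the 22.5×28 cube contributes its full rectangle (area 630.00 mm²); the r=7 cylinder at (9, 4) gives a regular 12-gon of circumradius 7 (constant along its height) (area = (12/2)·7.000²·sin(360°/12) = 147.00 mm²); Subtracting the remaining from the first: starting from the 22.5×28 cube (630.00 mm²), the r=7 cylinder at (9, 4) partially overlaps it — only the 125.03 mm² overlap (of its 147.00 mm²) is removed, clipping the outline — area = 504.97 mm²; the r=5 cylinder at (2, 11) gives a regular 12-gon of circumradius 5 (constant along its height) (area = (12/2)·5.000²·sin(360°/12) = 75.00 mm²); Subtracting the remaining from the first: starting from the result so far (504.97 mm²), the r=5 cylinder at (2, 11) partially overlaps it — only the 48.77 mm² overlap (of its 75.00 mm²) is removed, clipping the outline — area = 456.20 mm². Checking containment: the cross-section at z = 10.6 is a subset of the cross-section at z = 8.2.

entirely on top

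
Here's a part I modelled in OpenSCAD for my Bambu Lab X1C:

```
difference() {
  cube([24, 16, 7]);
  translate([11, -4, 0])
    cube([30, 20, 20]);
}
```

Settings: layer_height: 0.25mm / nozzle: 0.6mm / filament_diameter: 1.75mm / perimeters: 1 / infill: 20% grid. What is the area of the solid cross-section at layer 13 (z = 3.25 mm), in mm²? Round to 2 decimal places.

176.00 mm²

At z = 3.25 mm: the cube is present — its section is the full 24×16 rectangle (area 384.00 mm²); the cube at (11, -4) (footprint 30×20) is included at this height (area 600.00 mm²); Taking the first minus the rest: starting from the 24×16 cube (384.00 mm²), the 30×20 cube at (11, -4) partially overlaps it — only the 208.00 mm² overlap (of its 600.00 mm²) is removed, clipping the outline — area = 176.00 mm². Overall, the cross-section is a single solid region. Net area = 176.00 mm².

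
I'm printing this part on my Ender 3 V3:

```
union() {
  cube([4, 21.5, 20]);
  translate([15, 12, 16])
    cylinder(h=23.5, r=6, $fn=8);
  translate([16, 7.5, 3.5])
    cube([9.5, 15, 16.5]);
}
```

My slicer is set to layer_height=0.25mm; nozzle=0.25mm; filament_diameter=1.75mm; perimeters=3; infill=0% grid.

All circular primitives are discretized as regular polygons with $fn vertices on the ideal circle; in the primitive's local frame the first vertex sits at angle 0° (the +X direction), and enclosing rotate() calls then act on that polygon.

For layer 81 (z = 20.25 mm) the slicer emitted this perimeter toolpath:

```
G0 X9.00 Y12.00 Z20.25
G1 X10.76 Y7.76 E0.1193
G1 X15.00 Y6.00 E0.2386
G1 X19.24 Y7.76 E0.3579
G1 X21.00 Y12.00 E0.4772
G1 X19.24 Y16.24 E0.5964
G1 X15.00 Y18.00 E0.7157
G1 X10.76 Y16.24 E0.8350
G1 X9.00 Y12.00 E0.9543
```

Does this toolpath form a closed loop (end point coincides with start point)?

Start point (G0): (9.00, 12.00). End point (last G1): the path returns to the start — closed.

yes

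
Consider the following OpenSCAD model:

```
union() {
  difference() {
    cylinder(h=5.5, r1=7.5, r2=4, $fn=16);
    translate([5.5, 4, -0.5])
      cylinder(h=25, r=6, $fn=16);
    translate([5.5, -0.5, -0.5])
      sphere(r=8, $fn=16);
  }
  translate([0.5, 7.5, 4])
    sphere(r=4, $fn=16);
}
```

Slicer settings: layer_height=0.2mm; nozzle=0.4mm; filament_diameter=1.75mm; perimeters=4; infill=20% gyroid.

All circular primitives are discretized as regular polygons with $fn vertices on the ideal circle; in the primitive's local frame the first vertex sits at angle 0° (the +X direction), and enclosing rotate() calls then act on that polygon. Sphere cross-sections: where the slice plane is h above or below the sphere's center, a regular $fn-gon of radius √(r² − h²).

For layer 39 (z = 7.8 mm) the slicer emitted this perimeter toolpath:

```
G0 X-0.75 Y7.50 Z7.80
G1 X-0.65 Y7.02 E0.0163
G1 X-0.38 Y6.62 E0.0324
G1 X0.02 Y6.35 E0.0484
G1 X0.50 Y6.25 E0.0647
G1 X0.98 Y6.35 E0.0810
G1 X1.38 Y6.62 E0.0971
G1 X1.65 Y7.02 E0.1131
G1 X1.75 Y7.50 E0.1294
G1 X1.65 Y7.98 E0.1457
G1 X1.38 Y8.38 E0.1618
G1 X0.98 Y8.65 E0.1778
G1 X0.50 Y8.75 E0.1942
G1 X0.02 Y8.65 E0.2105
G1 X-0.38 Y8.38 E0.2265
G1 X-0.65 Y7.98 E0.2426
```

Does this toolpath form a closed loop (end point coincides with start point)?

no

Start point (G0): (-0.75, 7.50). End point (last G1): the path does not return to the start — open.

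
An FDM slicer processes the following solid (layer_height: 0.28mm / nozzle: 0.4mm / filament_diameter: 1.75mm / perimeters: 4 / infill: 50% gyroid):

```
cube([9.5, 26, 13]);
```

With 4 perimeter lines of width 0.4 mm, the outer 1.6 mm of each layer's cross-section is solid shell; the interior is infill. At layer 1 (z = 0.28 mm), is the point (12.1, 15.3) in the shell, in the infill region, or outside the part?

At z = 0.28 mm: the 9.5×26 cube contributes its full rectangle. Overall, the cross-section is a single solid region. The nearest boundary edge runs (9.50, 0.00)→(9.50, 26.00); distance from the point to it = 2.60 mm. The point is not inside any of the regions above, so it lies outside the cross-section (2.60 mm from the nearest boundary).

outside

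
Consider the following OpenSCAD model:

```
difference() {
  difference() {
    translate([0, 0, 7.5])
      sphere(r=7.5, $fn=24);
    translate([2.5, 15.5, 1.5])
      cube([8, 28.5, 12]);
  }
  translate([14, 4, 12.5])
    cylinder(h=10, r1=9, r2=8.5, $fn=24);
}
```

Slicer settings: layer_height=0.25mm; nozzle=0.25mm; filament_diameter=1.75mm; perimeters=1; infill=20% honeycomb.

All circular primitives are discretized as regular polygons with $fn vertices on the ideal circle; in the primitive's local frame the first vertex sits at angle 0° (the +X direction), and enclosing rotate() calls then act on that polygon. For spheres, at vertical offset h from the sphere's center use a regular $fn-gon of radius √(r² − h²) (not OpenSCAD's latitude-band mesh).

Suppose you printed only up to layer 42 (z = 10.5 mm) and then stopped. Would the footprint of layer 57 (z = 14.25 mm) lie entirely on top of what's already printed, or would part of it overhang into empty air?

Compare the two slices. At z = 10.5: the r=7.5 sphere slices to a regular 24-gon of circumradius 6.874 (√(r²−h²) with h=3 from center) (area = (24/2)·6.874²·sin(360°/24) = 146.75 mm²); the cube at (2.5, 15.5) is present — its section is the full 8×28.5 rectangle (area 228.00 mm²); Taking the first minus the rest: starting from the r=7.5 sphere (146.75 mm²), the 8×28.5 cube at (2.5, 15.5) misses the remaining region (no effect) — area = 146.75 mm²; the cone at (14, 4) does not reach this height (z outside [12.5, 22.5]); After the difference (first − rest): none of the subtracted shapes is present at this height, so the result so far is unchanged — area = 146.75 mm². At z = 14.25: the sphere: section is a regular 24-gon, circumradius = √(r²−h²) = √(7.5²−6.75²) = 3.269 (area = (24/2)·3.269²·sin(360°/24) = 33.19 mm²); the cube at (2.5, 15.5) is absent (z outside [1.5, 13.5]); Subtracting the remaining from the first: none of the subtracted shapes is present at this height, so the r=7.5 sphere is unchanged — area = 33.19 mm²; the cone at (14, 4) (r1=9→r2=8.5) has section circumradius 8.912 here — a regular 24-gon (area = (24/2)·8.912²·sin(360°/24) = 246.70 mm²); Taking the first minus the rest: starting from the result so far (33.19 mm²), the cone at (14, 4) misses the remaining region (no effect) — area = 33.19 mm². Checking containment: the cross-section at z = 14.25 is a subset of the cross-section at z = 10.5.

entirely on top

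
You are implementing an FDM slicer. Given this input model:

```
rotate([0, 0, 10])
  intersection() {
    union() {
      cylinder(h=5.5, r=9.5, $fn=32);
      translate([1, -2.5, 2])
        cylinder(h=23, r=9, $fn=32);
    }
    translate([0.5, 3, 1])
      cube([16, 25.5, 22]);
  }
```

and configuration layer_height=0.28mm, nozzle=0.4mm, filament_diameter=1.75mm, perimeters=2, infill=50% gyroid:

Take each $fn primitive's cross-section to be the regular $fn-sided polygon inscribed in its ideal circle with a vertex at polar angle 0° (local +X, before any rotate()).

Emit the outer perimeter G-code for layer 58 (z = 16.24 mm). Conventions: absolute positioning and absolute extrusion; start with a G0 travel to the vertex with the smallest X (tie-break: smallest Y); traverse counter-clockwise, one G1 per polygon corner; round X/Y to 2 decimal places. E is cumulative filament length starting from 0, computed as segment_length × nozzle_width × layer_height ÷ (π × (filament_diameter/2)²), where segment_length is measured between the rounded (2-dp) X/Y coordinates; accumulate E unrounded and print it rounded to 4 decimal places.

G0 X-0.63 Y6.44 Z16.24
G1 X-0.03 Y3.04 E0.1608
G1 X7.43 Y4.36 E0.5135
G1 X6.58 Y5.08 E0.5654
G1 X5.04 Y5.95 E0.6478
G1 X3.37 Y6.50 E0.7296
G1 X1.62 Y6.71 E0.8117
G1 X-0.14 Y6.57 E0.8939
G1 X-0.63 Y6.44 E0.9175

At z = 16.24 mm: the cylinder is absent (z outside [0, 5.5]); the cylinder at (1, -2.5): section is a regular 32-gon, circumradius r=9; Merging all regions: only the r=9 cylinder at (1, -2.5) is present, so the union is just that shape — 1 connected region; the cube at (0.5, 3) (footprint 16×25.5) is included at this height; After intersecting: the 16×25.5 cube at (0.5, 3) partially overlaps that combined region; clipping to the common part keeps 18.90 mm² — 1 connected region; (whole slice rotated 10° about Z — lengths, areas and connectivity unchanged). The outline is a single polygon with 8 vertices. Extrusion per mm of travel: 0.4 × 0.28 / (π × 0.875²) = 0.046564. Accumulating E over each segment gives final E = 0.9175.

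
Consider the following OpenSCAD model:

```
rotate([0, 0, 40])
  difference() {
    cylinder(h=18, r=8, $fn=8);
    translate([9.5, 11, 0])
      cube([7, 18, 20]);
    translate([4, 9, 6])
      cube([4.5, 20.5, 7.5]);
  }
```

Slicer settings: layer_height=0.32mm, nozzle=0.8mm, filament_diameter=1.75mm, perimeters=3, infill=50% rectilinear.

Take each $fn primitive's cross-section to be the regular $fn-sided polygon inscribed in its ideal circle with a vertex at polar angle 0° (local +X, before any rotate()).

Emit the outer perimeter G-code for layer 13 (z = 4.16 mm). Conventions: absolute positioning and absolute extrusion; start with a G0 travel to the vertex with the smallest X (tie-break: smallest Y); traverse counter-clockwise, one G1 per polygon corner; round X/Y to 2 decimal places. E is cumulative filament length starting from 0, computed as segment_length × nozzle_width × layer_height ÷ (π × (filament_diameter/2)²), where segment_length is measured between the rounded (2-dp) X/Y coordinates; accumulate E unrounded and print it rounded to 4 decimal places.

G0 X-7.97 Y0.70 Z4.16
G1 X-6.13 Y-5.14 E0.6517
G1 X-0.70 Y-7.97 E1.3034
G1 X5.14 Y-6.13 E1.9551
G1 X7.97 Y-0.70 E2.6068
G1 X6.13 Y5.14 E3.2585
G1 X0.70 Y7.97 E3.9102
G1 X-5.14 Y6.13 E4.5619
G1 X-7.97 Y0.70 E5.2136

At z = 4.16 mm: the r=8 cylinder contributes a regular 8-gon of circumradius 8; the 7×18 cube at (9.5, 11) contributes its full rectangle; the cube at (4, 9) does not reach this height (z outside [6, 13.5]); Subtracting the remaining from the first: starting from the r=8 cylinder, the 7×18 cube at (9.5, 11) misses the remaining region (no effect) — 1 connected region; (rotated 40° about Z; rotation is an isometry so areas/perimeters/island counts are preserved). The outline is a single polygon with 8 vertices. Extrusion per mm of travel: 0.8 × 0.32 / (π × 0.875²) = 0.106432. Accumulating E over each segment gives final E = 5.2136.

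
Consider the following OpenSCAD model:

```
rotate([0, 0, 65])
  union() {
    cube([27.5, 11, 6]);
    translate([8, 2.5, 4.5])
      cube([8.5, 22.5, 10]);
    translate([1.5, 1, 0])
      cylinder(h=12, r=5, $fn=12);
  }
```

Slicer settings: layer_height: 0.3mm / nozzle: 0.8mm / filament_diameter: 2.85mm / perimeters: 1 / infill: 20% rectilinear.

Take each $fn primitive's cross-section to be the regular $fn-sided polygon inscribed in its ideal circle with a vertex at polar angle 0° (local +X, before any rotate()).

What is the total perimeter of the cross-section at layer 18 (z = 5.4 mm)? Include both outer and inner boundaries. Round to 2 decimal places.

113.88 mm

At z = 5.4 mm: the cube is present — its section is the full 27.5×11 rectangle (perimeter 77.00 mm); the 8.5×22.5 cube at (8, 2.5) contributes its full rectangle (perimeter 62.00 mm); the cylinder at (1.5, 1): section is a regular 12-gon, circumradius r=5 (perimeter = 2·12·5.000·sin(180°/12) = 31.06 mm); Merging all regions: the regions partially overlap (shared area 104.56 mm²), so the edge portions inside another operand are dropped and the merged outline is re-measured after clipping — boundary = 113.88 mm; (whole slice rotated 65° about Z — lengths, areas and connectivity unchanged). Overall, the cross-section is a single solid region. Total boundary length (outer) = 113.88 mm.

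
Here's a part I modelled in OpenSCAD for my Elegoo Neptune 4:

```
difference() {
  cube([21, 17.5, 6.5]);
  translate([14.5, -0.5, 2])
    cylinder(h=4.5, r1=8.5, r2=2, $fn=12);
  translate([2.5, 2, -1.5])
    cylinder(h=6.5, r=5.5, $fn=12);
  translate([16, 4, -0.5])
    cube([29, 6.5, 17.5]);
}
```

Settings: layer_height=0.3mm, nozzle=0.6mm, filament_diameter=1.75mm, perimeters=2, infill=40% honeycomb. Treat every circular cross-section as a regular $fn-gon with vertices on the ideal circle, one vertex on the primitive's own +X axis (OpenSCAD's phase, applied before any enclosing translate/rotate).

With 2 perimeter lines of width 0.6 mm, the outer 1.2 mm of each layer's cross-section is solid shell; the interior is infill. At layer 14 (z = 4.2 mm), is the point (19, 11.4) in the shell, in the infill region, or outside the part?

shell

At z = 4.2 mm: the cube is present — its section is the full 21×17.5 rectangle; the cone at (14.5, -0.5): at t=0.489 of its height the radius interpolates to r₁+(r₂−r₁)t = 5.322, giving a regular 12-gon of that circumradius; the cylinder at (2.5, 2): section is a regular 12-gon, circumradius r=5.5; the 29×6.5 cube at (16, 4) contributes its full rectangle; After the difference (first − rest): starting from the 21×17.5 cube, the cone at (14.5, -0.5) partially overlaps it — only the 37.23 mm² overlap (of its 84.98 mm²) is removed, clipping the outline; the r=5.5 cylinder at (2.5, 2) partially overlaps it — only the 51.06 mm² overlap (of its 90.75 mm²) is removed, clipping the outline; the 29×6.5 cube at (16, 4) partially overlaps it — only the 32.19 mm² overlap (of its 188.50 mm²) is removed, clipping the outline — 2 connected regions. Overall, the cross-section has 2 separate islands. The nearest boundary edge runs (21.00, 10.50)→(16.00, 10.50); distance from the point to it = 0.90 mm. (Shell/infill is judged within the island containing the point — the largest one.) The point is inside the cross-section, 0.90 mm from the nearest boundary — within the 1.2 mm shell band (2 × 0.6).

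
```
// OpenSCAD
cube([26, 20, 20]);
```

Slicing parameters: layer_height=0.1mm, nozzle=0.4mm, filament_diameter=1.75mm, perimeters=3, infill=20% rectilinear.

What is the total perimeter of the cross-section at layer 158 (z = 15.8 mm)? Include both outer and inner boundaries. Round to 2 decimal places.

92.00 mm

At z = 15.8 mm: the cube (footprint 26×20) is included at this height (perimeter 92.00 mm). Overall, the cross-section is a single solid region. Total boundary length (outer) = 92.00 mm.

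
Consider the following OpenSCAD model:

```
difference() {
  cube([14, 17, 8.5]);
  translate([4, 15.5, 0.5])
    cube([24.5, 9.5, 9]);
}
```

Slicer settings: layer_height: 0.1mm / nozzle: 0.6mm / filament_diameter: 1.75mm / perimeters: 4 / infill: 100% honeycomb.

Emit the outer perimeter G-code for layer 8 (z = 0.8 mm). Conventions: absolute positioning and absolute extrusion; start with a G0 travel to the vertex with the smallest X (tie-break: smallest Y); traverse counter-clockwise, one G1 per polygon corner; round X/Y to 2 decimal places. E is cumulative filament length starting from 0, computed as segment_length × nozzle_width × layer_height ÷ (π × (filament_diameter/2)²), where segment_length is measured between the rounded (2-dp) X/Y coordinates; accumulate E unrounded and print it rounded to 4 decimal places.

G0 X0.00 Y0.00 Z0.80
G1 X14.00 Y0.00 E0.3492
G1 X14.00 Y15.50 E0.7359
G1 X4.00 Y15.50 E0.9853
G1 X4.00 Y17.00 E1.0227
G1 X0.00 Y17.00 E1.1225
G1 X0.00 Y0.00 E1.5466

At z = 0.8 mm: the 14×17 cube contributes its full rectangle; the cube at (4, 15.5) (footprint 24.5×9.5) is included at this height; Subtracting the remaining from the first: starting from the 14×17 cube, the 24.5×9.5 cube at (4, 15.5) partially overlaps it — only the 15.00 mm² overlap (of its 232.75 mm²) is removed, clipping the outline — 1 connected region. The outline is a single polygon with 6 vertices. Extrusion per mm of travel: 0.6 × 0.1 / (π × 0.875²) = 0.024945. Accumulating E over each segment gives final E = 1.5466.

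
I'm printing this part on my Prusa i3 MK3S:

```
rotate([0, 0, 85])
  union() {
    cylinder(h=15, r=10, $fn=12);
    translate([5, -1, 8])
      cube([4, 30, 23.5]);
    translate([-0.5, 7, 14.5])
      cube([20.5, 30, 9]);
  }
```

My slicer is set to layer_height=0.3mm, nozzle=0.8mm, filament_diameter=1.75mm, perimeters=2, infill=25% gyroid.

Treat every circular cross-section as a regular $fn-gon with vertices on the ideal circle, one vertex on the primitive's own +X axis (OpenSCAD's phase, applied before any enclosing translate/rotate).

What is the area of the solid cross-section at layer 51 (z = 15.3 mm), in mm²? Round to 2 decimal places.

At z = 15.3 mm: the cylinder does not reach this height (z outside [0, 15]); the cube at (5, -1) is present — its section is the full 4×30 rectangle (area 120.00 mm²); the cube at (-0.5, 7) is present — its section is the full 20.5×30 rectangle (area 615.00 mm²); Combining (union): the regions partially overlap — summed areas 735.00 mm² minus the doubly-counted overlap 88.00 mm² gives 647.00 mm² — area = 647.00 mm²; (whole slice rotated 85° about Z — lengths, areas and connectivity unchanged). Overall, the cross-section is a single solid region. Net area = 647.00 mm².

647.00 mm²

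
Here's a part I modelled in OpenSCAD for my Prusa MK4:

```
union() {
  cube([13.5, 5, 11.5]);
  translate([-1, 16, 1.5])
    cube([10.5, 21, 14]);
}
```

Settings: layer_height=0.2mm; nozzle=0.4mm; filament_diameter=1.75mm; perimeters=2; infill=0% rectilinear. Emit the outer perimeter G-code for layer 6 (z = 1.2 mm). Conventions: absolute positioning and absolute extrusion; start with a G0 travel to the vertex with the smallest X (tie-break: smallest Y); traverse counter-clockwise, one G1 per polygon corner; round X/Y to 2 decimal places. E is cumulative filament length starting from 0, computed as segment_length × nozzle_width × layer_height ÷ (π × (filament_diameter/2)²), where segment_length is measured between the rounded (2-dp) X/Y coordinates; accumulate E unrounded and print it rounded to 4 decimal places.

At z = 1.2 mm: the cube (footprint 13.5×5) is included at this height; the cube at (-1, 16) is absent (z outside [1.5, 15.5]); Merging all regions: only the 13.5×5 cube is present, so the union is just that shape — 1 connected region. The outline is a single polygon with 4 vertices. Extrusion per mm of travel: 0.4 × 0.2 / (π × 0.875²) = 0.033260. Accumulating E over each segment gives final E = 1.2306.

G0 X0.00 Y0.00 Z1.20
G1 X13.50 Y0.00 E0.4490
G1 X13.50 Y5.00 E0.6153
G1 X0.00 Y5.00 E1.0643
G1 X0.00 Y0.00 E1.2306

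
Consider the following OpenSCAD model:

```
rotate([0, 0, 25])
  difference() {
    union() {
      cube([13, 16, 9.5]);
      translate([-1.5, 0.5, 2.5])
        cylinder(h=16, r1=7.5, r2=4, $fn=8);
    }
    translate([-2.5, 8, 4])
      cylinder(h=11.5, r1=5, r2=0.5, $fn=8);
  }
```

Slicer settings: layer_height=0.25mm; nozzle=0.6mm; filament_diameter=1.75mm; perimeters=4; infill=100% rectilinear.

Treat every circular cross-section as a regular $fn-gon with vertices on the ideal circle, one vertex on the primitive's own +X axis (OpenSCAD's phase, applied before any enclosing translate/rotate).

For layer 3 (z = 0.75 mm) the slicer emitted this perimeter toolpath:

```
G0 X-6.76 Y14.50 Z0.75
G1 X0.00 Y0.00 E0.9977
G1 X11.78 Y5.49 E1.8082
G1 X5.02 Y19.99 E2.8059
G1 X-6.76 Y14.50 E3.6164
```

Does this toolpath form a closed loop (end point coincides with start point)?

yes

Start point (G0): (-6.76, 14.50). End point (last G1): the path returns to the start — closed.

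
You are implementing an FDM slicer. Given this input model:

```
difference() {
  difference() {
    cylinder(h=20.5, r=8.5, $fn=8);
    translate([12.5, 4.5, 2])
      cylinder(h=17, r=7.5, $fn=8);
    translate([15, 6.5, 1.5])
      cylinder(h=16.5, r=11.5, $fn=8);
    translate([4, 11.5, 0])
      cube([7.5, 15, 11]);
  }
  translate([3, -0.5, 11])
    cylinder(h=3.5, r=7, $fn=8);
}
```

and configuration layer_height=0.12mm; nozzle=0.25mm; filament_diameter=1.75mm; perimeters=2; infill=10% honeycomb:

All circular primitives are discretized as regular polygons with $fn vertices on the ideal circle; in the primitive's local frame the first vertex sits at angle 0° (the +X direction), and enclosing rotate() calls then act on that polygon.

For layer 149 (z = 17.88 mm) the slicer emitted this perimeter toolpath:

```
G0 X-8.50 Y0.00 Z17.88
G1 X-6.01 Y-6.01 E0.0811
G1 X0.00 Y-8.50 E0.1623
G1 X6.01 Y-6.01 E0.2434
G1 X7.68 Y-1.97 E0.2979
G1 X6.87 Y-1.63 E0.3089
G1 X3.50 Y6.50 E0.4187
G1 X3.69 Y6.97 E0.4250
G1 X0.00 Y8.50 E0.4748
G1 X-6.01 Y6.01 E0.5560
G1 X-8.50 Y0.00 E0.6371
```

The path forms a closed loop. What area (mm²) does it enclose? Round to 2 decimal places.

Apply the shoelace formula to the sequence of (X, Y) vertices; enclosed area = 186.45 mm².

186.45 mm²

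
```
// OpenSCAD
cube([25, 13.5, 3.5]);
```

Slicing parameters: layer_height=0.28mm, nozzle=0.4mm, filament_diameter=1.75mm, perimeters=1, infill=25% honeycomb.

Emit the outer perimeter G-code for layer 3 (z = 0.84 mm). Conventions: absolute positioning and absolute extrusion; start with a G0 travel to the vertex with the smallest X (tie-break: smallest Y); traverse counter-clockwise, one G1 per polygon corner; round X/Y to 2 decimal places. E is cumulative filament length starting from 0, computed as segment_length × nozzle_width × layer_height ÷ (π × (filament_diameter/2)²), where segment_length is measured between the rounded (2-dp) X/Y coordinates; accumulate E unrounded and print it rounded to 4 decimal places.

G0 X0.00 Y0.00 Z0.84
G1 X25.00 Y0.00 E1.1641
G1 X25.00 Y13.50 E1.7927
G1 X0.00 Y13.50 E2.9568
G1 X0.00 Y0.00 E3.5854

At z = 0.84 mm: the cube (footprint 25×13.5) is included at this height. The outline is a single polygon with 4 vertices. Extrusion per mm of travel: 0.4 × 0.28 / (π × 0.875²) = 0.046564. Accumulating E over each segment gives final E = 3.5854.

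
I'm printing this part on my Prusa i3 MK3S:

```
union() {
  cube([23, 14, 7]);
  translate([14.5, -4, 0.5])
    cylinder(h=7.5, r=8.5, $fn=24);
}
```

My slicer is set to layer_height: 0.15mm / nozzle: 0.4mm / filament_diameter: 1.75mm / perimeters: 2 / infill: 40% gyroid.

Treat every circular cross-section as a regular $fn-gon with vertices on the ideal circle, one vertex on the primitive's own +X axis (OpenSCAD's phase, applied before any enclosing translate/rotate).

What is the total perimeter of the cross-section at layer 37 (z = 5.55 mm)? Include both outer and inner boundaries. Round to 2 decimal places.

94.03 mm

At z = 5.55 mm: the cube (footprint 23×14) is included at this height (perimeter 74.00 mm); the r=8.5 cylinder at (14.5, -4) gives a regular 24-gon of circumradius 8.5 (constant along its height) (perimeter = 2·24·8.500·sin(180°/24) = 53.25 mm); Taking the union: the regions partially overlap (shared area 47.22 mm²), so the edge portions inside another operand are dropped and the merged outline is re-measured after clipping — boundary = 94.03 mm. Overall, the cross-section is a single solid region. Total boundary length (outer) = 94.03 mm.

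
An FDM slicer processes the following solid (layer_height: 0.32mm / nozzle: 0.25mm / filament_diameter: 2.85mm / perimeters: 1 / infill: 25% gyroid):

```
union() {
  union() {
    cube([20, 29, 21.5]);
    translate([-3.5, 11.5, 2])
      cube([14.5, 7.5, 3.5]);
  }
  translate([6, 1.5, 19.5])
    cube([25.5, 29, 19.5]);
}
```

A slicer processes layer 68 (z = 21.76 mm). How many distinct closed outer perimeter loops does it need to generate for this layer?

1

At z = 21.76 mm: the cube is not intersected at this z (z outside [0, 21.5]); the cube at (-3.5, 11.5) does not reach this height (z outside [2, 5.5]); Taking the union: nothing is present at this height; the 25.5×29 cube at (6, 1.5) contributes its full rectangle; Merging all regions: only the 25.5×29 cube at (6, 1.5) is present, so the union is just that shape — 1 connected region. The result has 1 disconnected region.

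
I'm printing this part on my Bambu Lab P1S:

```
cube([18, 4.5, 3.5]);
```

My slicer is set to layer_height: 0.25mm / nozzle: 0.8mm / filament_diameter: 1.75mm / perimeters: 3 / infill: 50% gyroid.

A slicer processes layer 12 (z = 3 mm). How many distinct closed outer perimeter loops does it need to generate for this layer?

1

At z = 3 mm: the cube is present — its section is the full 18×4.5 rectangle. The result has 1 disconnected region.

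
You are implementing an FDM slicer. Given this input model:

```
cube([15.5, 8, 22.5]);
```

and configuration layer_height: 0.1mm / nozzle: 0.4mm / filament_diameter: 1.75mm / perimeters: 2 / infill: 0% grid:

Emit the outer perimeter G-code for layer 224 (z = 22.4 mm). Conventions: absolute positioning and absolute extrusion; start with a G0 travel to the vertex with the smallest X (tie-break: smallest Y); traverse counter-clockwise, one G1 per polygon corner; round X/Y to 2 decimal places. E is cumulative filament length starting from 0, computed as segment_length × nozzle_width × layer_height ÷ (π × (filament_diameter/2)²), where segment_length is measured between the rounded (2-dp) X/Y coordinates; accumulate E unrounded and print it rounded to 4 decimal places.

G0 X0.00 Y0.00 Z22.40
G1 X15.50 Y0.00 E0.2578
G1 X15.50 Y8.00 E0.3908
G1 X0.00 Y8.00 E0.6486
G1 X0.00 Y0.00 E0.7816

At z = 22.4 mm: the 15.5×8 cube contributes its full rectangle. The outline is a single polygon with 4 vertices. Extrusion per mm of travel: 0.4 × 0.1 / (π × 0.875²) = 0.016630. Accumulating E over each segment gives final E = 0.7816.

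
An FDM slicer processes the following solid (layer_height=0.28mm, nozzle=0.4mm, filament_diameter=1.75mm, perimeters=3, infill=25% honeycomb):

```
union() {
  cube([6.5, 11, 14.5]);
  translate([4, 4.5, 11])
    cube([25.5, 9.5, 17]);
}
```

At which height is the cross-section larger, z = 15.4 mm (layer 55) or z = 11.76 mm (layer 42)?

Layer 55 (z = 15.4): the cube is not intersected at this z (z outside [0, 14.5]); the cube at (4, 4.5) is present — its section is the full 25.5×9.5 rectangle (area 242.25 mm²); Combining (union): only the 25.5×9.5 cube at (4, 4.5) is present, so the union is just that shape — area = 242.25 mm². So its area = 242.25 mm². Layer 42 (z = 11.76): the cube (footprint 6.5×11) is included at this height (area 71.50 mm²); the cube at (4, 4.5) is present — its section is the full 25.5×9.5 rectangle (area 242.25 mm²); Taking the union: the regions partially overlap — summed areas 313.75 mm² minus the doubly-counted overlap 16.25 mm² gives 297.50 mm² — area = 297.50 mm². So its area = 297.50 mm². Layer 42 is larger (297.50 vs 242.25 mm²).

layer 42 (z = 11.76 mm)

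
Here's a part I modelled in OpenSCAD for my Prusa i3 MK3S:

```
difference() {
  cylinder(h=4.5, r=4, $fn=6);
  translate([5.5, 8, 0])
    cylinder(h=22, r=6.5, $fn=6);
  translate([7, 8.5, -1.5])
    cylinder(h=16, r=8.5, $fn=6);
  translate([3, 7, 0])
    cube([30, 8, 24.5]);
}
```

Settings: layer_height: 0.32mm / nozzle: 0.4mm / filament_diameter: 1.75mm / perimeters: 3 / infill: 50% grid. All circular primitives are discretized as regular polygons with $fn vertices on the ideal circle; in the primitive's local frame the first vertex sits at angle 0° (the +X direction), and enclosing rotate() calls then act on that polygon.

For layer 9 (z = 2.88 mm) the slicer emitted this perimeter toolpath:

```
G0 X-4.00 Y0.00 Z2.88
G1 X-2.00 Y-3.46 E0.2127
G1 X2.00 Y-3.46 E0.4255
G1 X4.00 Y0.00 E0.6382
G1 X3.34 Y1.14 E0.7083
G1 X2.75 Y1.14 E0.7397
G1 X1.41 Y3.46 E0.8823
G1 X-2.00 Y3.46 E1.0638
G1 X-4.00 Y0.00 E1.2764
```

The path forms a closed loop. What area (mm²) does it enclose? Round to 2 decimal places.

40.15 mm²

Apply the shoelace formula to the sequence of (X, Y) vertices; enclosed area = 40.15 mm².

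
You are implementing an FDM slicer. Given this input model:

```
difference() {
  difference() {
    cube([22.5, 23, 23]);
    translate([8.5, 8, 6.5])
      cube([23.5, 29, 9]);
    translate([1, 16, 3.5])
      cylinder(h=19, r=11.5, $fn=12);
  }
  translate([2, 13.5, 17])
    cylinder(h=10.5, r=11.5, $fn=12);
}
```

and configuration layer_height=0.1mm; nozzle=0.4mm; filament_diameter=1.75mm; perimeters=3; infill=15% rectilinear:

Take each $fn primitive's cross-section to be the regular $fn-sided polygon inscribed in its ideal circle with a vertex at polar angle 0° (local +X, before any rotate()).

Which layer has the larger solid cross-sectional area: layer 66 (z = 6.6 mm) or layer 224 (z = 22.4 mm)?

Layer 66 (z = 6.6): the 22.5×23 cube contributes its full rectangle (area 517.50 mm²); the cube at (8.5, 8) (footprint 23.5×29) is included at this height (area 681.50 mm²); the cylinder at (1, 16): section is a regular 12-gon, circumradius r=11.5 (area = (12/2)·11.500²·sin(360°/12) = 396.75 mm²); After the difference (first − rest): starting from the 22.5×23 cube (517.50 mm²), the 23.5×29 cube at (8.5, 8) partially overlaps it — only the 210.00 mm² overlap (of its 681.50 mm²) is removed, clipping the outline; the r=11.5 cylinder at (1, 16) partially overlaps it — only the 148.48 mm² overlap (of its 396.75 mm²) is removed, clipping the outline — area = 159.02 mm²; the cylinder at (2, 13.5) is absent (z outside [17, 27.5]); After the difference (first − rest): none of the subtracted shapes is present at this height, so that combined region is unchanged — area = 159.02 mm². So its area = 159.02 mm². Layer 224 (z = 22.4): the cube is present — its section is the full 22.5×23 rectangle (area 517.50 mm²); the cube at (8.5, 8) is absent (z outside [6.5, 15.5]); the r=11.5 cylinder at (1, 16) gives a regular 12-gon of circumradius 11.5 (constant along its height) (area = (12/2)·11.500²·sin(360°/12) = 396.75 mm²); After the difference (first − rest): starting from the 22.5×23 cube (517.50 mm²), the r=11.5 cylinder at (1, 16) partially overlaps it — only the 190.92 mm² overlap (of its 396.75 mm²) is removed, clipping the outline — area = 326.58 mm²; the cylinder at (2, 13.5): section is a regular 12-gon, circumradius r=11.5 (area = (12/2)·11.500²·sin(360°/12) = 396.75 mm²); Taking the first minus the rest: starting from that combined region (326.58 mm²), the r=11.5 cylinder at (2, 13.5) partially overlaps it — only the 45.16 mm² overlap (of its 396.75 mm²) is removed, clipping the outline — area = 281.43 mm². So its area = 281.43 mm². Layer 224 is larger (281.43 vs 159.02 mm²).

layer 224 (z = 22.4 mm)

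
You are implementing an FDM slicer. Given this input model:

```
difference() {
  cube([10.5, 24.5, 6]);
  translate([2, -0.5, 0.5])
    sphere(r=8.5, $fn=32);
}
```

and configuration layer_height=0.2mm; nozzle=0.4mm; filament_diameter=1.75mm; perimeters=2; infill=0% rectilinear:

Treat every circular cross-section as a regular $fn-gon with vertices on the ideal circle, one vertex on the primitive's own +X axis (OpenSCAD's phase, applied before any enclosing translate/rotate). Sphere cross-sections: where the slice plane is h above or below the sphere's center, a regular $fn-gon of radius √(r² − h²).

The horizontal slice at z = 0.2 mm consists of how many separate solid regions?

At z = 0.2 mm: the 10.5×24.5 cube contributes its full rectangle; the sphere at (2, -0.5): section is a regular 32-gon, circumradius = √(r²−h²) = √(8.5²−0.3²) = 8.495; Subtracting the remaining from the first: starting from the 10.5×24.5 cube, the r=8.5 sphere at (2, -0.5) partially overlaps it — only the 67.86 mm² overlap (of its 225.24 mm²) is removed, clipping the outline — 1 connected region. The result has 1 disconnected region.

1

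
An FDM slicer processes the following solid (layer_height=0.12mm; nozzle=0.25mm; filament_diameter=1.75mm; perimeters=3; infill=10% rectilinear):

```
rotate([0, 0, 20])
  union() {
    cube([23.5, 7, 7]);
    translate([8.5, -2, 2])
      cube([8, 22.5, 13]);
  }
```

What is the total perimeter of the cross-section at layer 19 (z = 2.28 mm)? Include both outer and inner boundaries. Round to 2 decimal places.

92.00 mm

At z = 2.28 mm: the cube (footprint 23.5×7) is included at this height (perimeter 61.00 mm); the 8×22.5 cube at (8.5, -2) contributes its full rectangle (perimeter 61.00 mm); Merging all regions: the regions partially overlap (shared area 56.00 mm²), so the edge portions inside another operand are dropped and the merged outline is re-measured after clipping — boundary = 92.00 mm; (rotated 20° about Z; rotation is an isometry so areas/perimeters/island counts are preserved). Overall, the cross-section is a single solid region. Total boundary length (outer) = 92.00 mm.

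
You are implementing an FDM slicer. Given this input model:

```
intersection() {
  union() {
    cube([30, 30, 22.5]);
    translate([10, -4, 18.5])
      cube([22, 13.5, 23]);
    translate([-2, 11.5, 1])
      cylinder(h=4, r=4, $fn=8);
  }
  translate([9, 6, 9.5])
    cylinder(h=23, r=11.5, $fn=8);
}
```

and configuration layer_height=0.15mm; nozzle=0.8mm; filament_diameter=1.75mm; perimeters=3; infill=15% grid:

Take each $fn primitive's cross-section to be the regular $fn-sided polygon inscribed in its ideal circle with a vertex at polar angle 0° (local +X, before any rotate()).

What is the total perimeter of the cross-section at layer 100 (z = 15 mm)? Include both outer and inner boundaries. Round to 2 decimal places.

65.22 mm

At z = 15 mm: the cube is present — its section is the full 30×30 rectangle (perimeter 120.00 mm); the cube at (10, -4) is absent (z outside [18.5, 41.5]); the cylinder at (-2, 11.5) does not reach this height (z outside [1, 5]); Combining (union): only the 30×30 cube is present, so the union is just that shape — boundary = 120.00 mm; the r=11.5 cylinder at (9, 6) contributes a regular 8-gon of circumradius 11.5 (perimeter = 2·8·11.500·sin(180°/8) = 70.41 mm); Taking the intersection: the r=11.5 cylinder at (9, 6) partially overlaps that combined region; clipping to the common part keeps 295.03 mm² — boundary = 65.22 mm. Overall, the cross-section is a single solid region. Total boundary length (outer) = 65.22 mm.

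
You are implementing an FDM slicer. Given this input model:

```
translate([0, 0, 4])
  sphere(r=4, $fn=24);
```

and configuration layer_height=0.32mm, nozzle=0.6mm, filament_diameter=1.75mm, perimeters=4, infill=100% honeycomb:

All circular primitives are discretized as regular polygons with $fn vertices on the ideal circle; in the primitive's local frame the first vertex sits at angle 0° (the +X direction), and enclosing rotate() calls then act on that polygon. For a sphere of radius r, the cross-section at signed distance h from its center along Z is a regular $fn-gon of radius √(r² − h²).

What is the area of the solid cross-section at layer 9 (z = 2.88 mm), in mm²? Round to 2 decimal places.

45.80 mm²

At z = 2.88 mm: the r=4 sphere contributes a regular 24-gon of circumradius √(4²−1.12²) = 3.840 (area = (24/2)·3.840²·sin(360°/24) = 45.80 mm²). Overall, the cross-section is a single solid region. Net area = 45.80 mm².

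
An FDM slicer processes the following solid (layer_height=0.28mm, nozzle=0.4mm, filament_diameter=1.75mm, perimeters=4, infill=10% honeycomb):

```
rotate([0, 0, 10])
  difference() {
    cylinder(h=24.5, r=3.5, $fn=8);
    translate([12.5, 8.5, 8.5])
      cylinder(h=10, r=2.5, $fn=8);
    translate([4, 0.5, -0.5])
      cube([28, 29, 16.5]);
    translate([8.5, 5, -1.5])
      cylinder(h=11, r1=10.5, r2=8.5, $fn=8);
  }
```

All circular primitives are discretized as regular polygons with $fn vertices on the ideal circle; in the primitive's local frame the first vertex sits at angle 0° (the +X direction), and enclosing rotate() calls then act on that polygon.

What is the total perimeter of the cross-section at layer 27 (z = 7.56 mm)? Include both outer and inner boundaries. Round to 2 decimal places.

20.47 mm

At z = 7.56 mm: the r=3.5 cylinder contributes a regular 8-gon of circumradius 3.5 (perimeter = 2·8·3.500·sin(180°/8) = 21.43 mm); the cylinder at (12.5, 8.5) does not reach this height (z outside [8.5, 18.5]); the 28×29 cube at (4, 0.5) contributes its full rectangle (perimeter 114.00 mm); the cone at (8.5, 5) contributes a regular 8-gon of circumradius 8.853 (interpolated between r1=10.5 and r2=8.5 at t=0.824) (perimeter = 2·8·8.853·sin(180°/8) = 54.20 mm); After the difference (first − rest): starting from the r=3.5 cylinder, the 28×29 cube at (4, 0.5) misses the remaining region (no effect); the cone at (8.5, 5) partially overlaps it — only the 6.89 mm² overlap (of its 221.67 mm²) is removed, clipping the outline — boundary = 20.47 mm; (rotated 10° about Z; rotation is an isometry so areas/perimeters/island counts are preserved). Overall, the cross-section is a single solid region. Total boundary length (outer) = 20.47 mm.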